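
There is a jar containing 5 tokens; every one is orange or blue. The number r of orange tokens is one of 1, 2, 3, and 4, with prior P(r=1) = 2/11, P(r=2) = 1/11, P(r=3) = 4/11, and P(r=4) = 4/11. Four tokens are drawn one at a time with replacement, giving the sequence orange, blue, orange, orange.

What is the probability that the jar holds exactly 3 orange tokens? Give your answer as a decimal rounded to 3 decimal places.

For each hypothesis, P(data | H) works out to: P(data | r = 1) = (1/5)(4/5)(1/5)(1/5) = 0.0064; P(data | r = 2) = (2/5)(3/5)(2/5)(2/5) = 0.0384; P(data | r = 3) = (3/5)(2/5)(3/5)(3/5) = 0.0864; P(data | r = 4) = (4/5)(1/5)(4/5)(4/5) = 0.1024.
Multiplying each by its prior: 2/11 · 0.0064 = 0.0011636, 1/11 · 0.0384 = 0.0034909, 4/11 · 0.0864 = 0.031418, 4/11 · 0.1024 = 0.037236; with total 0.073309.
Therefore the posterior P(r = 3 | data) = (0.031418) / (0.073309) = 0.42857.

0.429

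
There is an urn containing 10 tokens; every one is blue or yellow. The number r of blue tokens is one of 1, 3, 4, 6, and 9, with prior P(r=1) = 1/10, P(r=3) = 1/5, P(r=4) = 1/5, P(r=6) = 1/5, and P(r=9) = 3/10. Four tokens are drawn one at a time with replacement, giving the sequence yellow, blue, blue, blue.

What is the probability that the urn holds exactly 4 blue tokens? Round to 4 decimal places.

0.1515

For each hypothesis, P(data | H) works out to: P(data | r = 1) = (9/10)(1/10)(1/10)(1/10) = 0.0009; P(data | r = 3) = (7/10)(3/10)(3/10)(3/10) = 0.0189; P(data | r = 4) = (6/10)(4/10)(4/10)(4/10) = 0.0384; P(data | r = 6) = (4/10)(6/10)(6/10)(6/10) = 0.0864; P(data | r = 9) = (1/10)(9/10)(9/10)(9/10) = 0.0729.
Weighting by the prior gives 1/10 · 0.0009 = 9e-05, 1/5 · 0.0189 = 0.00378, 1/5 · 0.0384 = 0.00768, 1/5 · 0.0864 = 0.01728, 3/10 · 0.0729 = 0.02187; these sum to 0.0507.
Therefore the posterior P(r = 4 | data) = (0.00768) / (0.0507) = 0.15148.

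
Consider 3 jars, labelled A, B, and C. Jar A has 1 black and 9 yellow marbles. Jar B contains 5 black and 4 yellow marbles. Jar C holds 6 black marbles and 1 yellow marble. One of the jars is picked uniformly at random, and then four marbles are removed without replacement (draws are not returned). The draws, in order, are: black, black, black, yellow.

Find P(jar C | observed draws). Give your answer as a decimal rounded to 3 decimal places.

0.643

Under each hypothesis, the probability of the observed sequence is: P(data | jar A) = (1/10)(0/9) = 0; P(data | jar B) = (5/9)(4/8)(3/7)(4/6) = 5/63; P(data | jar C) = (6/7)(5/6)(4/5)(1/4) = 1/7.
Multiplying each by its prior: 1/3 · 0 = 0, 1/3 · 5/63 = 5/189, 1/3 · 1/7 = 1/21; with total 2/27.
So P(jar C | data) = (1/21) / (2/27) = 9/14.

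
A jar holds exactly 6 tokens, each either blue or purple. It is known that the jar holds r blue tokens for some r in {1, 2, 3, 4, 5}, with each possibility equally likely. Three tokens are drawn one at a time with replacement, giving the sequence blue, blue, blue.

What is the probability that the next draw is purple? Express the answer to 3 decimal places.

The likelihood of the observed sequence under each hypothesis: P(data | r = 1) = (1/6)(1/6)(1/6) = 0.0046296; P(data | r = 2) = (2/6)(2/6)(2/6) = 0.037037; P(data | r = 3) = (3/6)(3/6)(3/6) = 0.125; P(data | r = 4) = (4/6)(4/6)(4/6) = 0.2963; P(data | r = 5) = (5/6)(5/6)(5/6) = 0.5787.
Weighting by the prior gives 1/5 · 0.0046296 = 0.00092593, 1/5 · 0.037037 = 0.0074074, 1/5 · 0.125 = 0.025, 1/5 · 0.2963 = 0.059259, 1/5 · 0.5787 = 0.11574; with total 0.20833.
Normalising, the posterior is P(r = 1 | data) = 0.0044444, P(r = 2 | data) = 0.035556, P(r = 3 | data) = 0.12, P(r = 4 | data) = 0.28444, P(r = 5 | data) = 0.55556.
So P(purple next | data) = Σ P(purple next | H) P(H | data) = (5/6)(0.0044444) + (2/3)(0.035556) + (1/2)(0.12) + (1/3)(0.28444) + (1/6)(0.55556) = 0.27481.

0.275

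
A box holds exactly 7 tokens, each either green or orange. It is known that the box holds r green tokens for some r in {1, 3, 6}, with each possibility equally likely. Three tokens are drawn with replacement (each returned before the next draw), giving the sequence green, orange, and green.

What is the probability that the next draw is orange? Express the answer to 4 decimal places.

Compute the likelihood of the observed sequence for each case: P(data | r = 1) = (1/7)(6/7)(1/7) = 6/343; P(data | r = 3) = (3/7)(4/7)(3/7) = 36/343; P(data | r = 6) = (6/7)(1/7)(6/7) = 36/343.
Weighting by the prior gives 1/3 · 6/343 = 2/343, 1/3 · 36/343 = 12/343, 1/3 · 36/343 = 12/343; with total 26/343.
Dividing through by the total gives posterior P(r = 1 | data) = 1/13, P(r = 3 | data) = 6/13, P(r = 6 | data) = 6/13.
The predictive probability is P(orange next | data) = (6/7)(1/13) + (4/7)(6/13) + (1/7)(6/13) = 36/91.

0.3956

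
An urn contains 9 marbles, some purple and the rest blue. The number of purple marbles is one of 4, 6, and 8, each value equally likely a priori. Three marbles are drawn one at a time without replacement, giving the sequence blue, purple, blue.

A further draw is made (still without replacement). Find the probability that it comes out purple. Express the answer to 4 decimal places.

Compute the likelihood of the observed sequence for each case: P(data | r = 4) = (5/9)(4/8)(4/7) = 10/63; P(data | r = 6) = (3/9)(6/8)(2/7) = 1/14; P(data | r = 8) = (1/9)(8/8)(0/7) = 0.
Multiplying each by its prior: 1/3 · 10/63 = 10/189, 1/3 · 1/14 = 1/42, 1/3 · 0 = 0; summing to 29/378.
Normalising, the posterior is P(r = 4 | data) = 20/29, P(r = 6 | data) = 9/29, P(r = 8 | data) = 0.
So P(purple next | data) = Σ P(purple next | H) P(H | data) = (1/2)(20/29) + (5/6)(9/29) = 35/58.

0.6034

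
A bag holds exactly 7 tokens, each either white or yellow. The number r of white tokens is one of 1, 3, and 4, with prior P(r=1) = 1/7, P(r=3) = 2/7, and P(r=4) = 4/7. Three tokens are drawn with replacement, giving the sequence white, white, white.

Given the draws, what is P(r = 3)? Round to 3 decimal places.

0.174

Under each hypothesis, the probability of the observed sequence is: P(data | r = 1) = (1/7)(1/7)(1/7) = 0.0029155; P(data | r = 3) = (3/7)(3/7)(3/7) = 0.078717; P(data | r = 4) = (4/7)(4/7)(4/7) = 0.18659.
The prior-weighted likelihoods are 1/7 · 0.0029155 = 0.00041649, 2/7 · 0.078717 = 0.022491, 4/7 · 0.18659 = 0.10662; summing to 0.12953.
By Bayes' rule, P(r = 3 | data) = (0.022491) / (0.12953) = 0.17363.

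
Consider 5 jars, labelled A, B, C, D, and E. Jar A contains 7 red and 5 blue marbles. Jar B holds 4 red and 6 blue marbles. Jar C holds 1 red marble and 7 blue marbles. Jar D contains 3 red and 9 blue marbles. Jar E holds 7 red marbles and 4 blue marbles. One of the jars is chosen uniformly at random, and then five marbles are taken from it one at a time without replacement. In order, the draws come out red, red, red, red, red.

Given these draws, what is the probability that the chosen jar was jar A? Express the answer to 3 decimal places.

0.368

The likelihood of the observed sequence under each hypothesis: P(data | jar A) = (7/12)(6/11)(5/10)(4/9)(3/8) = 0.026515; P(data | jar B) = (4/10)(3/9)(2/8)(1/7)(0/6) = 0; P(data | jar C) = (1/8)(0/7) = 0; P(data | jar D) = (3/12)(2/11)(1/10)(0/9) = 0; P(data | jar E) = (7/11)(6/10)(5/9)(4/8)(3/7) = 0.045455.
Multiplying each by its prior: 1/5 · 0.026515 = 0.005303, 1/5 · 0 = 0, 1/5 · 0 = 0, 1/5 · 0 = 0, 1/5 · 0.045455 = 0.0090909; with total 0.014394.
So P(jar A | data) = (0.005303) / (0.014394) = 0.36842.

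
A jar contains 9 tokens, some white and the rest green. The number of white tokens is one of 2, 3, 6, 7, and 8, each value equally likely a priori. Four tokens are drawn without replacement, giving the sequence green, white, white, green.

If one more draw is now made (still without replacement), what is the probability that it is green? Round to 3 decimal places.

0.500

Compute the likelihood of the observed sequence for each case: P(data | r = 2) = (7/9)(2/8)(1/7)(6/6) = 1/36; P(data | r = 3) = (6/9)(3/8)(2/7)(5/6) = 5/84; P(data | r = 6) = (3/9)(6/8)(5/7)(2/6) = 5/84; P(data | r = 7) = (2/9)(7/8)(6/7)(1/6) = 1/36; P(data | r = 8) = (1/9)(8/8)(7/7)(0/6) = 0.
Multiplying each by its prior: 1/5 · 1/36 = 1/180, 1/5 · 5/84 = 1/84, 1/5 · 5/84 = 1/84, 1/5 · 1/36 = 1/180, 1/5 · 0 = 0; these sum to 11/315.
Dividing through by the total gives posterior P(r = 2 | data) = 7/44, P(r = 3 | data) = 15/44, P(r = 6 | data) = 15/44, P(r = 7 | data) = 7/44, P(r = 8 | data) = 0.
The predictive probability is P(green next | data) = (1)(7/44) + (4/5)(15/44) + (1/5)(15/44) + (0)(7/44) = 1/2.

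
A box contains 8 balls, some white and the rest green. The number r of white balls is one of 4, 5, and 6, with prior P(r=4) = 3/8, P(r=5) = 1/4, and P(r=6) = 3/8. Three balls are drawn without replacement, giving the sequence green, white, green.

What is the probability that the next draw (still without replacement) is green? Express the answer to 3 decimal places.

0.290

For each hypothesis, P(data | H) works out to: P(data | r = 4) = (4/8)(4/7)(3/6) = 1/7; P(data | r = 5) = (3/8)(5/7)(2/6) = 5/56; P(data | r = 6) = (2/8)(6/7)(1/6) = 1/28.
Multiplying each by its prior: 3/8 · 1/7 = 3/56, 1/4 · 5/56 = 5/224, 3/8 · 1/28 = 3/224; with total 5/56.
Normalising, the posterior is P(r = 4 | data) = 3/5, P(r = 5 | data) = 1/4, P(r = 6 | data) = 3/20.
Averaging over the posterior, P(green next | data) = (2/5)(3/5) + (1/5)(1/4) + (0)(3/20) = 29/100.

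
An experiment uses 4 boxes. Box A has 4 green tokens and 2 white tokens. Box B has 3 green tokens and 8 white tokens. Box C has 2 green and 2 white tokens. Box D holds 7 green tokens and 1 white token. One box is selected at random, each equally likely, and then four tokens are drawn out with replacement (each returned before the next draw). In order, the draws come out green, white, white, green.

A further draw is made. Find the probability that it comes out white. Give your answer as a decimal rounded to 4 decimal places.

For each hypothesis, P(data | H) works out to: P(data | box A) = (4/6)(2/6)(2/6)(4/6) = 0.049383; P(data | box B) = (3/11)(8/11)(8/11)(3/11) = 0.039342; P(data | box C) = (2/4)(2/4)(2/4)(2/4) = 0.0625; P(data | box D) = (7/8)(1/8)(1/8)(7/8) = 0.011963.
The prior-weighted likelihoods are 1/4 · 0.049383 = 0.012346, 1/4 · 0.039342 = 0.0098354, 1/4 · 0.0625 = 0.015625, 1/4 · 0.011963 = 0.0029907; these sum to 0.040797.
The posterior is then P(box A | data) = 0.30261, P(box B | data) = 0.24108, P(box C | data) = 0.383, P(box D | data) = 0.073308.
So P(white next | data) = Σ P(white next | H) P(H | data) = (1/3)(0.30261) + (8/11)(0.24108) + (1/2)(0.383) + (1/8)(0.073308) = 0.47687.

0.4769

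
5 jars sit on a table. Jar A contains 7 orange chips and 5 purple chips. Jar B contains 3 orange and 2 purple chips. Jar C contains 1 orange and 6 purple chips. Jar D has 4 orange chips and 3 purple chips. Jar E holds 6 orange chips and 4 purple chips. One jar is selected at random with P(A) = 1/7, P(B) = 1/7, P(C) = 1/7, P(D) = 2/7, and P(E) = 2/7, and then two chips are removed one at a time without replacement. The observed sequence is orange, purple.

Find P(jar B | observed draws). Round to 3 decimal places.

0.165

Compute the likelihood of the observed sequence for each case: P(data | jar A) = (7/12)(5/11) = 0.26515; P(data | jar B) = (3/5)(2/4) = 0.3; P(data | jar C) = (1/7)(6/6) = 0.14286; P(data | jar D) = (4/7)(3/6) = 0.28571; P(data | jar E) = (6/10)(4/9) = 0.26667.
Multiplying each by its prior: 1/7 · 0.26515 = 0.037879, 1/7 · 0.3 = 0.042857, 1/7 · 0.14286 = 0.020408, 2/7 · 0.28571 = 0.081633, 2/7 · 0.26667 = 0.07619; with total 0.25897.
Hence P(jar B | data) = (0.042857) / (0.25897) = 0.16549.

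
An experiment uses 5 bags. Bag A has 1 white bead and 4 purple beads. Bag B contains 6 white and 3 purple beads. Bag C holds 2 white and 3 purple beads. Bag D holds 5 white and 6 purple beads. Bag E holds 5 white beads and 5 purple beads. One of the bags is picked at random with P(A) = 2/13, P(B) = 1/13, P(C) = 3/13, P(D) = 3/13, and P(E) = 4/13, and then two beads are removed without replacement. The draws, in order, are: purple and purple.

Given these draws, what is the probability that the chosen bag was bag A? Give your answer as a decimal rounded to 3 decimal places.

0.308

For each hypothesis, P(data | H) works out to: P(data | bag A) = (4/5)(3/4) = 0.6; P(data | bag B) = (3/9)(2/8) = 0.083333; P(data | bag C) = (3/5)(2/4) = 0.3; P(data | bag D) = (6/11)(5/10) = 0.27273; P(data | bag E) = (5/10)(4/9) = 0.22222.
Weighting by the prior gives 2/13 · 0.6 = 0.092308, 1/13 · 0.083333 = 0.0064103, 3/13 · 0.3 = 0.069231, 3/13 · 0.27273 = 0.062937, 4/13 · 0.22222 = 0.068376; with total 0.29926.
So P(bag A | data) = (0.092308) / (0.29926) = 0.30845.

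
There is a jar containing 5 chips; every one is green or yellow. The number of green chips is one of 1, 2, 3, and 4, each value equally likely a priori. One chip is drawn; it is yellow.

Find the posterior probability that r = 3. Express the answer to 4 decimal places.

0.2000

Compute the likelihood of this draw for each case: P(data | r = 1) = (4/5) = 4/5; P(data | r = 2) = (3/5) = 3/5; P(data | r = 3) = (2/5) = 2/5; P(data | r = 4) = (1/5) = 1/5.
Multiplying each by its prior: 1/4 · 4/5 = 1/5, 1/4 · 3/5 = 3/20, 1/4 · 2/5 = 1/10, 1/4 · 1/5 = 1/20; with total 1/2.
Therefore the posterior P(r = 3 | data) = (1/10) / (1/2) = 1/5.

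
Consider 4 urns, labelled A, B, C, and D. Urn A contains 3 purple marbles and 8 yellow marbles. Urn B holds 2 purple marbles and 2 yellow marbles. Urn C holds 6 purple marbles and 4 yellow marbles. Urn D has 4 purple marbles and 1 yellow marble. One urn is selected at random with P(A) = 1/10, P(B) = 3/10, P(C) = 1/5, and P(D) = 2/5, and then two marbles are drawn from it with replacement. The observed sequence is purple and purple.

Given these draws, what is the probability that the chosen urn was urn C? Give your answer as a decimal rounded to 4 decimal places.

Under each hypothesis, the probability of the observed sequence is: P(data | urn A) = (3/11)(3/11) = 0.07438; P(data | urn B) = (2/4)(2/4) = 0.25; P(data | urn C) = (6/10)(6/10) = 0.36; P(data | urn D) = (4/5)(4/5) = 0.64.
The prior-weighted likelihoods are 1/10 · 0.07438 = 0.007438, 3/10 · 0.25 = 0.075, 1/5 · 0.36 = 0.072, 2/5 · 0.64 = 0.256; with total 0.41044.
Hence P(urn C | data) = (0.072) / (0.41044) = 0.17542.

0.1754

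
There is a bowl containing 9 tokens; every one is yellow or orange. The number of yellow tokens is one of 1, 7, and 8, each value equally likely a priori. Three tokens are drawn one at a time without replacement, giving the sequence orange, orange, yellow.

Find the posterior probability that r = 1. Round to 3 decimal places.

For each hypothesis, P(data | H) works out to: P(data | r = 1) = (8/9)(7/8)(1/7) = 1/9; P(data | r = 7) = (2/9)(1/8)(7/7) = 1/36; P(data | r = 8) = (1/9)(0/8) = 0.
Weighting by the prior gives 1/3 · 1/9 = 1/27, 1/3 · 1/36 = 1/108, 1/3 · 0 = 0; with total 5/108.
So P(r = 1 | data) = (1/27) / (5/108) = 4/5.

0.800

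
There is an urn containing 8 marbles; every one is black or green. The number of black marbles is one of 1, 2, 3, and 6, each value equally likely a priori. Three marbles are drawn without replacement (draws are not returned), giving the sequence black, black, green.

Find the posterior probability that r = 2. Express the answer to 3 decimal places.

0.118

For each hypothesis, P(data | H) works out to: P(data | r = 1) = (1/8)(0/7) = 0; P(data | r = 2) = (2/8)(1/7)(6/6) = 1/28; P(data | r = 3) = (3/8)(2/7)(5/6) = 5/56; P(data | r = 6) = (6/8)(5/7)(2/6) = 5/28.
The prior-weighted likelihoods are 1/4 · 0 = 0, 1/4 · 1/28 = 1/112, 1/4 · 5/56 = 5/224, 1/4 · 5/28 = 5/112; with total 17/224.
Therefore the posterior P(r = 2 | data) = (1/112) / (17/224) = 2/17.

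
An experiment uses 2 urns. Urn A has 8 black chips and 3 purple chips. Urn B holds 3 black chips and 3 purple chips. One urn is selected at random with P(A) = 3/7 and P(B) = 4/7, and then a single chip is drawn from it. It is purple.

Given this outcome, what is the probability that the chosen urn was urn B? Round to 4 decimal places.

0.7097

Under each hypothesis, the probability of this draw is: P(data | urn A) = (3/11) = 3/11; P(data | urn B) = (3/6) = 1/2.
Weighting by the prior gives 3/7 · 3/11 = 9/77, 4/7 · 1/2 = 2/7; with total 31/77.
Hence P(urn B | data) = (2/7) / (31/77) = 22/31.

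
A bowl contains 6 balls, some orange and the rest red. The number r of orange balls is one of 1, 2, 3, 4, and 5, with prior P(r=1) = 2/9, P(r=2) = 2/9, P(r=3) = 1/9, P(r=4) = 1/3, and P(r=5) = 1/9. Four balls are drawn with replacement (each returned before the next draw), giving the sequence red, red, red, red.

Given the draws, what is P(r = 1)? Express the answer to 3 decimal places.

0.661

Under each hypothesis, the probability of the observed sequence is: P(data | r = 1) = (5/6)(5/6)(5/6)(5/6) = 0.48225; P(data | r = 2) = (4/6)(4/6)(4/6)(4/6) = 0.19753; P(data | r = 3) = (3/6)(3/6)(3/6)(3/6) = 0.0625; P(data | r = 4) = (2/6)(2/6)(2/6)(2/6) = 0.012346; P(data | r = 5) = (1/6)(1/6)(1/6)(1/6) = 0.0007716.
Weighting by the prior gives 2/9 · 0.48225 = 0.10717, 2/9 · 0.19753 = 0.043896, 1/9 · 0.0625 = 0.0069444, 1/3 · 0.012346 = 0.0041152, 1/9 · 0.0007716 = 8.5734e-05; these sum to 0.16221.
Hence P(r = 1 | data) = (0.10717) / (0.16221) = 0.66068.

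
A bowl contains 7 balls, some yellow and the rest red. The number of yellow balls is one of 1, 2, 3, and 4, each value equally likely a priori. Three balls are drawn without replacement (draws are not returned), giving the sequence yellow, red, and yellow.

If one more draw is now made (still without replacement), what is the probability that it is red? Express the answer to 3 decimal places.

Compute the likelihood of the observed sequence for each case: P(data | r = 1) = (1/7)(6/6)(0/5) = 0; P(data | r = 2) = (2/7)(5/6)(1/5) = 1/21; P(data | r = 3) = (3/7)(4/6)(2/5) = 4/35; P(data | r = 4) = (4/7)(3/6)(3/5) = 6/35.
Multiplying each by its prior: 1/4 · 0 = 0, 1/4 · 1/21 = 1/84, 1/4 · 4/35 = 1/35, 1/4 · 6/35 = 3/70; summing to 1/12.
Dividing through by the total gives posterior P(r = 1 | data) = 0, P(r = 2 | data) = 1/7, P(r = 3 | data) = 12/35, P(r = 4 | data) = 18/35.
Averaging over the posterior, P(red next | data) = (1)(1/7) + (3/4)(12/35) + (1/2)(18/35) = 23/35.

0.657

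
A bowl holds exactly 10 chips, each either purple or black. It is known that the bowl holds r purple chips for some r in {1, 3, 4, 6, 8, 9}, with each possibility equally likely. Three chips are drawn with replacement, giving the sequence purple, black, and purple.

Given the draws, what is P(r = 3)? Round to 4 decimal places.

0.1209

Compute the likelihood of the observed sequence for each case: P(data | r = 1) = (1/10)(9/10)(1/10) = 0.009; P(data | r = 3) = (3/10)(7/10)(3/10) = 0.063; P(data | r = 4) = (4/10)(6/10)(4/10) = 0.096; P(data | r = 6) = (6/10)(4/10)(6/10) = 0.144; P(data | r = 8) = (8/10)(2/10)(8/10) = 0.128; P(data | r = 9) = (9/10)(1/10)(9/10) = 0.081.
The prior-weighted likelihoods are 1/6 · 0.009 = 0.0015, 1/6 · 0.063 = 0.0105, 1/6 · 0.096 = 0.016, 1/6 · 0.144 = 0.024, 1/6 · 0.128 = 0.021333, 1/6 · 0.081 = 0.0135; with total 0.086833.
By Bayes' rule, P(r = 3 | data) = (0.0105) / (0.086833) = 0.12092.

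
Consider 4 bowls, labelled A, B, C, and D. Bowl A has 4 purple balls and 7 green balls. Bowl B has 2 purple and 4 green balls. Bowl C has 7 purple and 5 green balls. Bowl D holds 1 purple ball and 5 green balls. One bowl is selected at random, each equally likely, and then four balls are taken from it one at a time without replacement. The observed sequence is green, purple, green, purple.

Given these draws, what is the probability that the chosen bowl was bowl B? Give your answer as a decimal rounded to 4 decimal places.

0.3317

The likelihood of the observed sequence under each hypothesis: P(data | bowl A) = (7/11)(4/10)(6/9)(3/8) = 0.063636; P(data | bowl B) = (4/6)(2/5)(3/4)(1/3) = 0.066667; P(data | bowl C) = (5/12)(7/11)(4/10)(6/9) = 0.070707; P(data | bowl D) = (5/6)(1/5)(4/4)(0/3) = 0.
The prior-weighted likelihoods are 1/4 · 0.063636 = 0.015909, 1/4 · 0.066667 = 0.016667, 1/4 · 0.070707 = 0.017677, 1/4 · 0 = 0; with total 0.050253.
Hence P(bowl B | data) = (0.016667) / (0.050253) = 0.33166.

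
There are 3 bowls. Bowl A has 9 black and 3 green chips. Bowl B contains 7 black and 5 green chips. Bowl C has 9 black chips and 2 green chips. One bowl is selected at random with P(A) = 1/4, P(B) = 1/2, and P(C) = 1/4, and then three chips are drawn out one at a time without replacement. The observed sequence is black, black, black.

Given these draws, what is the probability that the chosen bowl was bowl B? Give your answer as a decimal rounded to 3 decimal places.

0.263

Compute the likelihood of the observed sequence for each case: P(data | bowl A) = (9/12)(8/11)(7/10) = 21/55; P(data | bowl B) = (7/12)(6/11)(5/10) = 7/44; P(data | bowl C) = (9/11)(8/10)(7/9) = 28/55.
Weighting by the prior gives 1/4 · 21/55 = 21/220, 1/2 · 7/44 = 7/88, 1/4 · 28/55 = 7/55; summing to 133/440.
By Bayes' rule, P(bowl B | data) = (7/88) / (133/440) = 5/19.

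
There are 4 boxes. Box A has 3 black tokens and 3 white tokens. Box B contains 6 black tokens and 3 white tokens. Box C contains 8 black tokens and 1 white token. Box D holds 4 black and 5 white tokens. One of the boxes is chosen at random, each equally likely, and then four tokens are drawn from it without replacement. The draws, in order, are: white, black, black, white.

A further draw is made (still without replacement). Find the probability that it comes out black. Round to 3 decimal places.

0.542

Under each hypothesis, the probability of the observed sequence is: P(data | box A) = (3/6)(3/5)(2/4)(2/3) = 1/10; P(data | box B) = (3/9)(6/8)(5/7)(2/6) = 5/84; P(data | box C) = (1/9)(8/8)(7/7)(0/6) = 0; P(data | box D) = (5/9)(4/8)(3/7)(4/6) = 5/63.
The prior-weighted likelihoods are 1/4 · 1/10 = 1/40, 1/4 · 5/84 = 5/336, 1/4 · 0 = 0, 1/4 · 5/63 = 5/252; with total 43/720.
Dividing through by the total gives posterior P(box A | data) = 18/43, P(box B | data) = 75/301, P(box C | data) = 0, P(box D | data) = 100/301.
The predictive probability is P(black next | data) = (1/2)(18/43) + (4/5)(75/301) + (2/5)(100/301) = 163/301.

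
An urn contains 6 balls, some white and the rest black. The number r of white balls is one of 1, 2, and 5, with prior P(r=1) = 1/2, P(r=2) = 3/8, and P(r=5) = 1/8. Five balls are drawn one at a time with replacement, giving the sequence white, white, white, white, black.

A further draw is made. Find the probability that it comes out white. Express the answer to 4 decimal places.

0.7027

The likelihood of the observed sequence under each hypothesis: P(data | r = 1) = (1/6)(1/6)(1/6)(1/6)(5/6) = 0.000643; P(data | r = 2) = (2/6)(2/6)(2/6)(2/6)(4/6) = 0.0082305; P(data | r = 5) = (5/6)(5/6)(5/6)(5/6)(1/6) = 0.080376.
The prior-weighted likelihoods are 1/2 · 0.000643 = 0.0003215, 3/8 · 0.0082305 = 0.0030864, 1/8 · 0.080376 = 0.010047; summing to 0.013455.
Normalising, the posterior is P(r = 1 | data) = 0.023895, P(r = 2 | data) = 0.22939, P(r = 5 | data) = 0.74671.
Averaging over the posterior, P(white next | data) = (1/6)(0.023895) + (1/3)(0.22939) + (5/6)(0.74671) = 0.70271.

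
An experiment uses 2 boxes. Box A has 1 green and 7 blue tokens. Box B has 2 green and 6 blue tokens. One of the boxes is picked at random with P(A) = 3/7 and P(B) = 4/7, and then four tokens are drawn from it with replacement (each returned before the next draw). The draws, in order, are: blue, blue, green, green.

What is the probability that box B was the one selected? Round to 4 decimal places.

0.7967

Compute the likelihood of the observed sequence for each case: P(data | box A) = (7/8)(7/8)(1/8)(1/8) = 0.011963; P(data | box B) = (6/8)(6/8)(2/8)(2/8) = 0.035156.
Multiplying each by its prior: 3/7 · 0.011963 = 0.005127, 4/7 · 0.035156 = 0.020089; summing to 0.025216.
Hence P(box B | data) = (0.020089) / (0.025216) = 0.79668.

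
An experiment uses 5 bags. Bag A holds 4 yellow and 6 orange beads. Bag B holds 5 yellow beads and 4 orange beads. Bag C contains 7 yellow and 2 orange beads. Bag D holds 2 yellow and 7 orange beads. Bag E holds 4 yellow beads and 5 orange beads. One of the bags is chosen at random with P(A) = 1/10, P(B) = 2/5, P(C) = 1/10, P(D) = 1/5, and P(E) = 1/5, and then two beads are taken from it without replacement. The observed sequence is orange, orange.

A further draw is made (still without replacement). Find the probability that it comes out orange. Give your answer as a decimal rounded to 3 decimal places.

0.519

Under each hypothesis, the probability of the observed sequence is: P(data | bag A) = (6/10)(5/9) = 1/3; P(data | bag B) = (4/9)(3/8) = 1/6; P(data | bag C) = (2/9)(1/8) = 1/36; P(data | bag D) = (7/9)(6/8) = 7/12; P(data | bag E) = (5/9)(4/8) = 5/18.
Multiplying each by its prior: 1/10 · 1/3 = 1/30, 2/5 · 1/6 = 1/15, 1/10 · 1/36 = 1/360, 1/5 · 7/12 = 7/60, 1/5 · 5/18 = 1/18; with total 11/40.
The posterior is then P(bag A | data) = 4/33, P(bag B | data) = 8/33, P(bag C | data) = 1/99, P(bag D | data) = 14/33, P(bag E | data) = 20/99.
Averaging over the posterior, P(orange next | data) = (1/2)(4/33) + (2/7)(8/33) + (0)(1/99) + (5/7)(14/33) + (3/7)(20/99) = 40/77.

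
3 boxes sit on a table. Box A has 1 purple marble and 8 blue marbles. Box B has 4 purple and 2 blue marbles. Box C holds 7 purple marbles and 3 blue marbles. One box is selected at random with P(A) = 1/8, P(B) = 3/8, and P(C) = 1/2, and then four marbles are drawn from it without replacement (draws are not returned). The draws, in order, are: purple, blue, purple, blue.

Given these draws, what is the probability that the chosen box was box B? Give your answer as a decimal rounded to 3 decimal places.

The likelihood of the observed sequence under each hypothesis: P(data | box A) = (1/9)(8/8)(0/7) = 0; P(data | box B) = (4/6)(2/5)(3/4)(1/3) = 1/15; P(data | box C) = (7/10)(3/9)(6/8)(2/7) = 1/20.
The prior-weighted likelihoods are 1/8 · 0 = 0, 3/8 · 1/15 = 1/40, 1/2 · 1/20 = 1/40; these sum to 1/20.
So P(box B | data) = (1/40) / (1/20) = 1/2.

0.500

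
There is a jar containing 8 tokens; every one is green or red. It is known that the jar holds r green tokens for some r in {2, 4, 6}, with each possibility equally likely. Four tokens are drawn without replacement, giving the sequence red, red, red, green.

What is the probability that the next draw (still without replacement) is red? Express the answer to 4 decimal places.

0.6071

The likelihood of the observed sequence under each hypothesis: P(data | r = 2) = (6/8)(5/7)(4/6)(2/5) = 1/7; P(data | r = 4) = (4/8)(3/7)(2/6)(4/5) = 2/35; P(data | r = 6) = (2/8)(1/7)(0/6) = 0.
The prior-weighted likelihoods are 1/3 · 1/7 = 1/21, 1/3 · 2/35 = 2/105, 1/3 · 0 = 0; with total 1/15.
The posterior is then P(r = 2 | data) = 5/7, P(r = 4 | data) = 2/7, P(r = 6 | data) = 0.
The predictive probability is P(red next | data) = (3/4)(5/7) + (1/4)(2/7) = 17/28.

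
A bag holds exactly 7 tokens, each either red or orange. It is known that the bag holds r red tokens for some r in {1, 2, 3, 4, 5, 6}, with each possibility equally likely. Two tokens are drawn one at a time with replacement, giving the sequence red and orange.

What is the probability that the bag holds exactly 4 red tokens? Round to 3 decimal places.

Compute the likelihood of the observed sequence for each case: P(data | r = 1) = (1/7)(6/7) = 6/49; P(data | r = 2) = (2/7)(5/7) = 10/49; P(data | r = 3) = (3/7)(4/7) = 12/49; P(data | r = 4) = (4/7)(3/7) = 12/49; P(data | r = 5) = (5/7)(2/7) = 10/49; P(data | r = 6) = (6/7)(1/7) = 6/49.
Weighting by the prior gives 1/6 · 6/49 = 1/49, 1/6 · 10/49 = 5/147, 1/6 · 12/49 = 2/49, 1/6 · 12/49 = 2/49, 1/6 · 10/49 = 5/147, 1/6 · 6/49 = 1/49; these sum to 4/21.
By Bayes' rule, P(r = 4 | data) = (2/49) / (4/21) = 3/14.

0.214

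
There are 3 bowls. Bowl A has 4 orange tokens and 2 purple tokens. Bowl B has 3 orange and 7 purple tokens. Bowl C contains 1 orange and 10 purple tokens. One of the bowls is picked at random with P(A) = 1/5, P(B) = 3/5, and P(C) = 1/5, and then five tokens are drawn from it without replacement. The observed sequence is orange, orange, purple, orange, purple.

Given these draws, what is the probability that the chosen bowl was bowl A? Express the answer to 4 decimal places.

0.7273

For each hypothesis, P(data | H) works out to: P(data | bowl A) = (4/6)(3/5)(2/4)(2/3)(1/2) = 1/15; P(data | bowl B) = (3/10)(2/9)(7/8)(1/7)(6/6) = 1/120; P(data | bowl C) = (1/11)(0/10) = 0.
Weighting by the prior gives 1/5 · 1/15 = 1/75, 3/5 · 1/120 = 1/200, 1/5 · 0 = 0; these sum to 11/600.
Hence P(bowl A | data) = (1/75) / (11/600) = 8/11.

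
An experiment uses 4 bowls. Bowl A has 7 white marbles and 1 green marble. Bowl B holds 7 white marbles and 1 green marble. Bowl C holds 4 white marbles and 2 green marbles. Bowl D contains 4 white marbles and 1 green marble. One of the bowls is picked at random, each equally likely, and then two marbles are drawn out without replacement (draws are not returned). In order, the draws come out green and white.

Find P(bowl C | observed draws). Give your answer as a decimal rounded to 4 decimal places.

0.3721

For each hypothesis, P(data | H) works out to: P(data | bowl A) = (1/8)(7/7) = 1/8; P(data | bowl B) = (1/8)(7/7) = 1/8; P(data | bowl C) = (2/6)(4/5) = 4/15; P(data | bowl D) = (1/5)(4/4) = 1/5.
Multiplying each by its prior: 1/4 · 1/8 = 1/32, 1/4 · 1/8 = 1/32, 1/4 · 4/15 = 1/15, 1/4 · 1/5 = 1/20; with total 43/240.
So P(bowl C | data) = (1/15) / (43/240) = 16/43.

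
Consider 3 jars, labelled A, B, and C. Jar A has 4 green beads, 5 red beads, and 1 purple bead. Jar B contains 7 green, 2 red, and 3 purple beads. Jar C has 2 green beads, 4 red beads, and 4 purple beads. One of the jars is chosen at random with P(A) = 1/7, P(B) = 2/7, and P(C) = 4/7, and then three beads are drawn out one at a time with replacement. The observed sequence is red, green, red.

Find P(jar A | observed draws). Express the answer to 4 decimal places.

0.3840

For each hypothesis, P(data | H) works out to: P(data | jar A) = (5/10)(4/10)(5/10) = 0.1; P(data | jar B) = (2/12)(7/12)(2/12) = 0.016204; P(data | jar C) = (4/10)(2/10)(4/10) = 0.032.
Weighting by the prior gives 1/7 · 0.1 = 0.014286, 2/7 · 0.016204 = 0.0046296, 4/7 · 0.032 = 0.018286; with total 0.037201.
So P(jar A | data) = (0.014286) / (0.037201) = 0.38401.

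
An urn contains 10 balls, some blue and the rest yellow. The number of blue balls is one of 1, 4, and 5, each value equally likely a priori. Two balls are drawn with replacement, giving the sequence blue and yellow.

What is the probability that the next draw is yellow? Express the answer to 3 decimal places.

Compute the likelihood of the observed sequence for each case: P(data | r = 1) = (1/10)(9/10) = 9/100; P(data | r = 4) = (4/10)(6/10) = 6/25; P(data | r = 5) = (5/10)(5/10) = 1/4.
The prior-weighted likelihoods are 1/3 · 9/100 = 3/100, 1/3 · 6/25 = 2/25, 1/3 · 1/4 = 1/12; these sum to 29/150.
The posterior is then P(r = 1 | data) = 9/58, P(r = 4 | data) = 12/29, P(r = 5 | data) = 25/58.
Averaging over the posterior, P(yellow next | data) = (9/10)(9/58) + (3/5)(12/29) + (1/2)(25/58) = 35/58.

0.603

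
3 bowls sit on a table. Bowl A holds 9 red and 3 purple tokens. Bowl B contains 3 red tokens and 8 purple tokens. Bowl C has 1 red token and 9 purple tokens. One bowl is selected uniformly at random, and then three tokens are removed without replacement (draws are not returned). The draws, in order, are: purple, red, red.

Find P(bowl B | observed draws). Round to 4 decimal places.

0.2286

Compute the likelihood of the observed sequence for each case: P(data | bowl A) = (3/12)(9/11)(8/10) = 9/55; P(data | bowl B) = (8/11)(3/10)(2/9) = 8/165; P(data | bowl C) = (9/10)(1/9)(0/8) = 0.
Multiplying each by its prior: 1/3 · 9/55 = 3/55, 1/3 · 8/165 = 8/495, 1/3 · 0 = 0; summing to 7/99.
By Bayes' rule, P(bowl B | data) = (8/495) / (7/99) = 8/35.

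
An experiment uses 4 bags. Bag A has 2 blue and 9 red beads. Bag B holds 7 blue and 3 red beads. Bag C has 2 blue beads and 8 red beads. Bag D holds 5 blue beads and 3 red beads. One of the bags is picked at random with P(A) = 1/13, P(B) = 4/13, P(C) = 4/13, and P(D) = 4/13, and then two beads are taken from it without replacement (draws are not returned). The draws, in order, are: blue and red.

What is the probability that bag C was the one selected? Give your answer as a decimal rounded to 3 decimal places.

0.247

Compute the likelihood of the observed sequence for each case: P(data | bag A) = (2/11)(9/10) = 0.16364; P(data | bag B) = (7/10)(3/9) = 0.23333; P(data | bag C) = (2/10)(8/9) = 0.17778; P(data | bag D) = (5/8)(3/7) = 0.26786.
Multiplying each by its prior: 1/13 · 0.16364 = 0.012587, 4/13 · 0.23333 = 0.071795, 4/13 · 0.17778 = 0.054701, 4/13 · 0.26786 = 0.082418; with total 0.2215.
Hence P(bag C | data) = (0.054701) / (0.2215) = 0.24696.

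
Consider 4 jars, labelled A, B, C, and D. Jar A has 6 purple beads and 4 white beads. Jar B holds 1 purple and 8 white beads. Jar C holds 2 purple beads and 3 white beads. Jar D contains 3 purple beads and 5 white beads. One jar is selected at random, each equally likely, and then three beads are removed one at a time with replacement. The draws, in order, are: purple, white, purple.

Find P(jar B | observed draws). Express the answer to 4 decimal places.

0.0324

The likelihood of the observed sequence under each hypothesis: P(data | jar A) = (6/10)(4/10)(6/10) = 0.144; P(data | jar B) = (1/9)(8/9)(1/9) = 0.010974; P(data | jar C) = (2/5)(3/5)(2/5) = 0.096; P(data | jar D) = (3/8)(5/8)(3/8) = 0.087891.
Multiplying each by its prior: 1/4 · 0.144 = 0.036, 1/4 · 0.010974 = 0.0027435, 1/4 · 0.096 = 0.024, 1/4 · 0.087891 = 0.021973; summing to 0.084716.
Hence P(jar B | data) = (0.0027435) / (0.084716) = 0.032384.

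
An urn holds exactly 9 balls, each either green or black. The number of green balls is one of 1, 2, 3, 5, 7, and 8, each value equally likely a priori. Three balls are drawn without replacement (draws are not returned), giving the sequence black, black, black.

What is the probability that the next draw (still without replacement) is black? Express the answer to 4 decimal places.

Compute the likelihood of the observed sequence for each case: P(data | r = 1) = (8/9)(7/8)(6/7) = 2/3; P(data | r = 2) = (7/9)(6/8)(5/7) = 5/12; P(data | r = 3) = (6/9)(5/8)(4/7) = 5/21; P(data | r = 5) = (4/9)(3/8)(2/7) = 1/21; P(data | r = 7) = (2/9)(1/8)(0/7) = 0; P(data | r = 8) = (1/9)(0/8) = 0.
Multiplying each by its prior: 1/6 · 2/3 = 1/9, 1/6 · 5/12 = 5/72, 1/6 · 5/21 = 5/126, 1/6 · 1/21 = 1/126, 1/6 · 0 = 0, 1/6 · 0 = 0; with total 115/504.
The posterior is then P(r = 1 | data) = 56/115, P(r = 2 | data) = 7/23, P(r = 3 | data) = 4/23, P(r = 5 | data) = 4/115, P(r = 7 | data) = 0, P(r = 8 | data) = 0.
So P(black next | data) = Σ P(black next | H) P(H | data) = (5/6)(56/115) + (2/3)(7/23) + (1/2)(4/23) + (1/6)(4/115) = 242/345.

0.7014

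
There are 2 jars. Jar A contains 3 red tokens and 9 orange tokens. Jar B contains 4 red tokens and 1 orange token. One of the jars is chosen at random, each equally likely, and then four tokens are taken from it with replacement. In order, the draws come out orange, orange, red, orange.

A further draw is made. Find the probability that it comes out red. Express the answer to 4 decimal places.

0.2815

Under each hypothesis, the probability of the observed sequence is: P(data | jar A) = (9/12)(9/12)(3/12)(9/12) = 0.10547; P(data | jar B) = (1/5)(1/5)(4/5)(1/5) = 0.0064.
The prior-weighted likelihoods are 1/2 · 0.10547 = 0.052734, 1/2 · 0.0064 = 0.0032; summing to 0.055934.
The posterior is then P(jar A | data) = 0.94279, P(jar B | data) = 0.05721.
The predictive probability is P(red next | data) = (1/4)(0.94279) + (4/5)(0.05721) = 0.28147.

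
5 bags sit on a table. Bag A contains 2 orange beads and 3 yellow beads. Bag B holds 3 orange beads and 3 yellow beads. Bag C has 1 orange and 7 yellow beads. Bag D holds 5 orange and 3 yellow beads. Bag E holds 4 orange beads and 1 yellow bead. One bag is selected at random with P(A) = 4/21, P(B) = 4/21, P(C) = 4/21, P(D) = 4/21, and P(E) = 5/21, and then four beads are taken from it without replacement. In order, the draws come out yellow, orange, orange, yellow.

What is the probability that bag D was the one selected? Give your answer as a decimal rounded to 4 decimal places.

The likelihood of the observed sequence under each hypothesis: P(data | bag A) = (3/5)(2/4)(1/3)(2/2) = 1/10; P(data | bag B) = (3/6)(3/5)(2/4)(2/3) = 1/10; P(data | bag C) = (7/8)(1/7)(0/6) = 0; P(data | bag D) = (3/8)(5/7)(4/6)(2/5) = 1/14; P(data | bag E) = (1/5)(4/4)(3/3)(0/2) = 0.
The prior-weighted likelihoods are 4/21 · 1/10 = 2/105, 4/21 · 1/10 = 2/105, 4/21 · 0 = 0, 4/21 · 1/14 = 2/147, 5/21 · 0 = 0; summing to 38/735.
By Bayes' rule, P(bag D | data) = (2/147) / (38/735) = 5/19.

0.2632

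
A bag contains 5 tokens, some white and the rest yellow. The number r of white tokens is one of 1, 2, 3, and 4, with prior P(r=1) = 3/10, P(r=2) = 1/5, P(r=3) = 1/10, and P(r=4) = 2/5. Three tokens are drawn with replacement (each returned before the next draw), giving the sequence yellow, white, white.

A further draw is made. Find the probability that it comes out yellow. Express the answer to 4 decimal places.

Under each hypothesis, the probability of the observed sequence is: P(data | r = 1) = (4/5)(1/5)(1/5) = 4/125; P(data | r = 2) = (3/5)(2/5)(2/5) = 12/125; P(data | r = 3) = (2/5)(3/5)(3/5) = 18/125; P(data | r = 4) = (1/5)(4/5)(4/5) = 16/125.
Multiplying each by its prior: 3/10 · 4/125 = 6/625, 1/5 · 12/125 = 12/625, 1/10 · 18/125 = 9/625, 2/5 · 16/125 = 32/625; these sum to 59/625.
The posterior is then P(r = 1 | data) = 6/59, P(r = 2 | data) = 12/59, P(r = 3 | data) = 9/59, P(r = 4 | data) = 32/59.
The predictive probability is P(yellow next | data) = (4/5)(6/59) + (3/5)(12/59) + (2/5)(9/59) + (1/5)(32/59) = 22/59.

0.3729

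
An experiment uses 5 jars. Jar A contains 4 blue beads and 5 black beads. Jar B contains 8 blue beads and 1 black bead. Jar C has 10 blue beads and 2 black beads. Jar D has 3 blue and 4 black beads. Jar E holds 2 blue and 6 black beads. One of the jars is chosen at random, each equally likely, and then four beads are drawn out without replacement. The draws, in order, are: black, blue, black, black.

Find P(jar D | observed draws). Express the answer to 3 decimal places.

The likelihood of the observed sequence under each hypothesis: P(data | jar A) = (5/9)(4/8)(4/7)(3/6) = 0.079365; P(data | jar B) = (1/9)(8/8)(0/7) = 0; P(data | jar C) = (2/12)(10/11)(1/10)(0/9) = 0; P(data | jar D) = (4/7)(3/6)(3/5)(2/4) = 0.085714; P(data | jar E) = (6/8)(2/7)(5/6)(4/5) = 0.14286.
Multiplying each by its prior: 1/5 · 0.079365 = 0.015873, 1/5 · 0 = 0, 1/5 · 0 = 0, 1/5 · 0.085714 = 0.017143, 1/5 · 0.14286 = 0.028571; these sum to 0.061587.
Hence P(jar D | data) = (0.017143) / (0.061587) = 0.27835.

0.278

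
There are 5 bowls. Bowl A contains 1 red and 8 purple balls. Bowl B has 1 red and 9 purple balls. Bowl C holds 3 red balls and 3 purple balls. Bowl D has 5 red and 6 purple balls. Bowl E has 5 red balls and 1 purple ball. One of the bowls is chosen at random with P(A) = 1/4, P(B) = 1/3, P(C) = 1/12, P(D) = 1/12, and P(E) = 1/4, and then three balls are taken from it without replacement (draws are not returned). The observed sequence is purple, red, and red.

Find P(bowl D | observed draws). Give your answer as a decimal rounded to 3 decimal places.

For each hypothesis, P(data | H) works out to: P(data | bowl A) = (8/9)(1/8)(0/7) = 0; P(data | bowl B) = (9/10)(1/9)(0/8) = 0; P(data | bowl C) = (3/6)(3/5)(2/4) = 0.15; P(data | bowl D) = (6/11)(5/10)(4/9) = 0.12121; P(data | bowl E) = (1/6)(5/5)(4/4) = 0.16667.
The prior-weighted likelihoods are 1/4 · 0 = 0, 1/3 · 0 = 0, 1/12 · 0.15 = 0.0125, 1/12 · 0.12121 = 0.010101, 1/4 · 0.16667 = 0.041667; these sum to 0.064268.
So P(bowl D | data) = (0.010101) / (0.064268) = 0.15717.

0.157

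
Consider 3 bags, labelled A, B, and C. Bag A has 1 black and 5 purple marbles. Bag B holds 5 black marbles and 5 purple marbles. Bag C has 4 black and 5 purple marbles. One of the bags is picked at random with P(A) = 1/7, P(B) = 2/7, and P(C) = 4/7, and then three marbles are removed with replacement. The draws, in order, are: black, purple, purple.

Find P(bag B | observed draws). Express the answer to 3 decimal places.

Under each hypothesis, the probability of the observed sequence is: P(data | bag A) = (1/6)(5/6)(5/6) = 0.11574; P(data | bag B) = (5/10)(5/10)(5/10) = 0.125; P(data | bag C) = (4/9)(5/9)(5/9) = 0.13717.
Weighting by the prior gives 1/7 · 0.11574 = 0.016534, 2/7 · 0.125 = 0.035714, 4/7 · 0.13717 = 0.078385; with total 0.13063.
By Bayes' rule, P(bag B | data) = (0.035714) / (0.13063) = 0.27339.

0.273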